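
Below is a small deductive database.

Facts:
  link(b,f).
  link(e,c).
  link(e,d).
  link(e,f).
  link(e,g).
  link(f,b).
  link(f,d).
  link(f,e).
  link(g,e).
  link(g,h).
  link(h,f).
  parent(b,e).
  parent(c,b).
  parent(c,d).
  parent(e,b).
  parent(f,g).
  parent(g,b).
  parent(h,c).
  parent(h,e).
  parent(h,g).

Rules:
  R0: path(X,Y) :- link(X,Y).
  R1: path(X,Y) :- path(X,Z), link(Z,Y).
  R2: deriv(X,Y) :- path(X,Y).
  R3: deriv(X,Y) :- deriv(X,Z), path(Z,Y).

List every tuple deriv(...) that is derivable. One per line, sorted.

round 1: derive path(b,f) via R0 from link(b,f)
round 1: derive path(e,c) via R0 from link(e,c)
round 1: derive path(e,d) via R0 from link(e,d)
round 1: derive path(e,f) via R0 from link(e,f)
round 1: derive path(e,g) via R0 from link(e,g)
round 1: derive path(f,b) via R0 from link(f,b)
round 1: derive path(f,d) via R0 from link(f,d)
round 1: derive path(f,e) via R0 from link(f,e)
round 1: derive path(g,e) via R0 from link(g,e)
round 1: derive path(g,h) via R0 from link(g,h)
round 1: derive path(h,f) via R0 from link(h,f)
round 2: derive path(b,b) via R1 from path(b,f), link(f,b)
round 2: derive path(b,d) via R1 from path(b,f), link(f,d)
round 2: derive path(b,e) via R1 from path(b,f), link(f,e)
round 2: derive path(e,b) via R1 from path(e,f), link(f,b)
round 2: derive path(e,e) via R1 from path(e,f), link(f,e)
round 2: derive path(e,h) via R1 from path(e,g), link(g,h)
round 2: derive path(f,c) via R1 from path(f,e), link(e,c)
round 2: derive path(f,f) via R1 from path(f,b), link(b,f)
round 2: derive path(f,g) via R1 from path(f,e), link(e,g)
round 2: derive path(g,c) via R1 from path(g,e), link(e,c)
round 2: derive path(g,d) via R1 from path(g,e), link(e,d)
round 2: derive path(g,f) via R1 from path(g,e), link(e,f)
round 2: derive path(g,g) via R1 from path(g,e), link(e,g)
round 2: derive path(h,b) via R1 from path(h,f), link(f,b)
round 2: derive path(h,d) via R1 from path(h,f), link(f,d)
round 2: derive path(h,e) via R1 from path(h,f), link(f,e)
round 2: derive deriv(b,f) via R2 from path(b,f)
round 2: derive deriv(e,c) via R2 from path(e,c)
round 2: derive deriv(e,d) via R2 from path(e,d)
round 2: derive deriv(e,f) via R2 from path(e,f)
round 2: derive deriv(e,g) via R2 from path(e,g)
round 2: derive deriv(f,b) via R2 from path(f,b)
round 2: derive deriv(f,d) via R2 from path(f,d)
round 2: derive deriv(f,e) via R2 from path(f,e)
round 2: derive deriv(g,e) via R2 from path(g,e)
round 2: derive deriv(g,h) via R2 from path(g,h)
round 2: derive deriv(h,f) via R2 from path(h,f)
round 3: derive path(b,c) via R1 from path(b,e), link(e,c)
round 3: derive path(b,g) via R1 from path(b,e), link(e,g)
round 3: derive path(f,h) via R1 from path(f,g), link(g,h)
round 3: derive path(g,b) via R1 from path(g,f), link(f,b)
round 3: derive path(h,c) via R1 from path(h,e), link(e,c)
round 3: derive path(h,g) via R1 from path(h,e), link(e,g)
round 3: derive deriv(b,b) via R2 from path(b,b)
round 3: derive deriv(b,d) via R2 from path(b,d)
round 3: derive deriv(b,e) via R2 from path(b,e)
round 3: derive deriv(e,b) via R2 from path(e,b)
round 3: derive deriv(e,e) via R2 from path(e,e)
round 3: derive deriv(e,h) via R2 from path(e,h)
round 3: derive deriv(f,c) via R2 from path(f,c)
round 3: derive deriv(f,f) via R2 from path(f,f)
round 3: derive deriv(f,g) via R2 from path(f,g)
round 3: derive deriv(g,c) via R2 from path(g,c)
round 3: derive deriv(g,d) via R2 from path(g,d)
round 3: derive deriv(g,f) via R2 from path(g,f)
round 3: derive deriv(g,g) via R2 from path(g,g)
round 3: derive deriv(h,b) via R2 from path(h,b)
round 3: derive deriv(h,d) via R2 from path(h,d)
round 3: derive deriv(h,e) via R2 from path(h,e)
round 3: derive deriv(b,c) via R3 from deriv(b,f), path(f,c)
round 3: derive deriv(b,g) via R3 from deriv(b,f), path(f,g)
round 3: derive deriv(f,h) via R3 from deriv(f,e), path(e,h)
round 3: derive deriv(g,b) via R3 from deriv(g,e), path(e,b)
round 3: derive deriv(h,c) via R3 from deriv(h,f), path(f,c)
round 3: derive deriv(h,g) via R3 from deriv(h,f), path(f,g)
round 4: derive path(b,h) via R1 from path(b,g), link(g,h)
round 4: derive path(h,h) via R1 from path(h,g), link(g,h)
round 4: derive deriv(b,h) via R3 from deriv(b,e), path(e,h)
round 4: derive deriv(h,h) via R3 from deriv(h,e), path(e,h)

deriv(b,b)
deriv(b,c)
deriv(b,d)
deriv(b,e)
deriv(b,f)
deriv(b,g)
deriv(b,h)
deriv(e,b)
deriv(e,c)
deriv(e,d)
deriv(e,e)
deriv(e,f)
deriv(e,g)
deriv(e,h)
deriv(f,b)
deriv(f,c)
deriv(f,d)
deriv(f,e)
deriv(f,f)
deriv(f,g)
deriv(f,h)
deriv(g,b)
deriv(g,c)
deriv(g,d)
deriv(g,e)
deriv(g,f)
deriv(g,g)
deriv(g,h)
deriv(h,b)
deriv(h,c)
deriv(h,d)
deriv(h,e)
deriv(h,f)
deriv(h,g)
deriv(h,h)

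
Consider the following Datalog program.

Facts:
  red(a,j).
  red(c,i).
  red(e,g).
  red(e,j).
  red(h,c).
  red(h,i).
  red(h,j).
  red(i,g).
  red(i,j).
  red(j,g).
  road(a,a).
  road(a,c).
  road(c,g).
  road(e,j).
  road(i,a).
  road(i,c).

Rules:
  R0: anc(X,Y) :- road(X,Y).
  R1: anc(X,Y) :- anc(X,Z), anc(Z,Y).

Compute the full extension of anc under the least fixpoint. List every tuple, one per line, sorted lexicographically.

round 1: derive anc(a,a) via R0 from road(a,a)
round 1: derive anc(a,c) via R0 from road(a,c)
round 1: derive anc(c,g) via R0 from road(c,g)
round 1: derive anc(e,j) via R0 from road(e,j)
round 1: derive anc(i,a) via R0 from road(i,a)
round 1: derive anc(i,c) via R0 from road(i,c)
round 2: derive anc(a,g) via R1 from anc(a,c), anc(c,g)
round 2: derive anc(i,g) via R1 from anc(i,c), anc(c,g)

anc(a,a)
anc(a,c)
anc(a,g)
anc(c,g)
anc(e,j)
anc(i,a)
anc(i,c)
anc(i,g)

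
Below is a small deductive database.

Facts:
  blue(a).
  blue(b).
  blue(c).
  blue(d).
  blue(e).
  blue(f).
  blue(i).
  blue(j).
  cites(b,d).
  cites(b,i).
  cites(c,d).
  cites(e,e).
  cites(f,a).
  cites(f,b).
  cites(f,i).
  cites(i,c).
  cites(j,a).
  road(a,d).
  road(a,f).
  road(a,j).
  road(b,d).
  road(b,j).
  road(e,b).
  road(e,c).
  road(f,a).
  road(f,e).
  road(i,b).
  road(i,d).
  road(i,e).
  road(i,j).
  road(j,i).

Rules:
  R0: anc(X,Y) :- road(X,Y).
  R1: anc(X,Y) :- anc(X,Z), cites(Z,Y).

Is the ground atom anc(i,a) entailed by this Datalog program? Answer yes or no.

yes

round 1: derive anc(a,d) via R0 from road(a,d)
round 1: derive anc(a,f) via R0 from road(a,f)
round 1: derive anc(a,j) via R0 from road(a,j)
round 1: derive anc(b,d) via R0 from road(b,d)
round 1: derive anc(b,j) via R0 from road(b,j)
round 1: derive anc(e,b) via R0 from road(e,b)
round 1: derive anc(e,c) via R0 from road(e,c)
round 1: derive anc(f,a) via R0 from road(f,a)
round 1: derive anc(f,e) via R0 from road(f,e)
round 1: derive anc(i,b) via R0 from road(i,b)
round 1: derive anc(i,d) via R0 from road(i,d)
round 1: derive anc(i,e) via R0 from road(i,e)
round 1: derive anc(i,j) via R0 from road(i,j)
round 1: derive anc(j,i) via R0 from road(j,i)
round 2: derive anc(a,a) via R1 from anc(a,f), cites(f,a)
round 2: derive anc(a,b) via R1 from anc(a,f), cites(f,b)
round 2: derive anc(a,i) via R1 from anc(a,f), cites(f,i)
round 2: derive anc(b,a) via R1 from anc(b,j), cites(j,a)
round 2: derive anc(e,d) via R1 from anc(e,b), cites(b,d)
round 2: derive anc(e,i) via R1 from anc(e,b), cites(b,i)
round 2: derive anc(i,a) via R1 from anc(i,j), cites(j,a)
round 2: derive anc(i,i) via R1 from anc(i,b), cites(b,i)
round 2: derive anc(j,c) via R1 from anc(j,i), cites(i,c)
round 3: derive anc(a,c) via R1 from anc(a,i), cites(i,c)
round 3: derive anc(i,c) via R1 from anc(i,i), cites(i,c)
round 3: derive anc(j,d) via R1 from anc(j,c), cites(c,d)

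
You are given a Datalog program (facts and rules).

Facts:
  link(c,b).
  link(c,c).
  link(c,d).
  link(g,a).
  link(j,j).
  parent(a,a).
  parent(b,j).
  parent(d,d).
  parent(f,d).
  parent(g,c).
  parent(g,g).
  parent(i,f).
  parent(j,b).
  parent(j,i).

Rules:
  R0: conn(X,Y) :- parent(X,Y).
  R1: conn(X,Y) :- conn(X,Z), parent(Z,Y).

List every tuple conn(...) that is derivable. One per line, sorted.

round 1: derive conn(a,a) via R0 from parent(a,a)
round 1: derive conn(b,j) via R0 from parent(b,j)
round 1: derive conn(d,d) via R0 from parent(d,d)
round 1: derive conn(f,d) via R0 from parent(f,d)
round 1: derive conn(g,c) via R0 from parent(g,c)
round 1: derive conn(g,g) via R0 from parent(g,g)
round 1: derive conn(i,f) via R0 from parent(i,f)
round 1: derive conn(j,b) via R0 from parent(j,b)
round 1: derive conn(j,i) via R0 from parent(j,i)
round 2: derive conn(b,b) via R1 from conn(b,j), parent(j,b)
round 2: derive conn(b,i) via R1 from conn(b,j), parent(j,i)
round 2: derive conn(i,d) via R1 from conn(i,f), parent(f,d)
round 2: derive conn(j,f) via R1 from conn(j,i), parent(i,f)
round 2: derive conn(j,j) via R1 from conn(j,b), parent(b,j)
round 3: derive conn(b,f) via R1 from conn(b,i), parent(i,f)
round 3: derive conn(j,d) via R1 from conn(j,f), parent(f,d)
round 4: derive conn(b,d) via R1 from conn(b,f), parent(f,d)

conn(a,a)
conn(b,b)
conn(b,d)
conn(b,f)
conn(b,i)
conn(b,j)
conn(d,d)
conn(f,d)
conn(g,c)
conn(g,g)
conn(i,d)
conn(i,f)
conn(j,b)
conn(j,d)
conn(j,f)
conn(j,i)
conn(j,j)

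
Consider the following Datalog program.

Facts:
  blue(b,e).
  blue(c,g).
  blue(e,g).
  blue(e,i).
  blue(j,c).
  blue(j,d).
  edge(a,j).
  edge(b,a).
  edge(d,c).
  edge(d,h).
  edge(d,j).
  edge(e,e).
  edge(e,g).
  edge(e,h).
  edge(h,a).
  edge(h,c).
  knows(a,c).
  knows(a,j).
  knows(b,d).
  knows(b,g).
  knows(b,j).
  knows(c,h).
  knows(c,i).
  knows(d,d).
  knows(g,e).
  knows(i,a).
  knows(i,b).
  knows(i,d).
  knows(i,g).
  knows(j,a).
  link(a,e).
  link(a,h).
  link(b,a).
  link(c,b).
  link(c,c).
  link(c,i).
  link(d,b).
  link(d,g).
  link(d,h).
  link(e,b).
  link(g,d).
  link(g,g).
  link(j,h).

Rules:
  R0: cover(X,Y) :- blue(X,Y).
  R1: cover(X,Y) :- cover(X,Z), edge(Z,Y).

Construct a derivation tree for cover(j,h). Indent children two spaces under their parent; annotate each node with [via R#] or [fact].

round 1: derive cover(b,e) via R0 from blue(b,e)
round 1: derive cover(c,g) via R0 from blue(c,g)
round 1: derive cover(e,g) via R0 from blue(e,g)
round 1: derive cover(e,i) via R0 from blue(e,i)
round 1: derive cover(j,c) via R0 from blue(j,c)
round 1: derive cover(j,d) via R0 from blue(j,d)
round 2: derive cover(b,g) via R1 from cover(b,e), edge(e,g)
round 2: derive cover(b,h) via R1 from cover(b,e), edge(e,h)
round 2: derive cover(j,h) via R1 from cover(j,d), edge(d,h)
round 2: derive cover(j,j) via R1 from cover(j,d), edge(d,j)
round 3: derive cover(b,a) via R1 from cover(b,h), edge(h,a)
round 3: derive cover(b,c) via R1 from cover(b,h), edge(h,c)
round 3: derive cover(j,a) via R1 from cover(j,h), edge(h,a)
round 4: derive cover(b,j) via R1 from cover(b,a), edge(a,j)

cover(j,h)  [via R1]
  cover(j,d)  [via R0]
    blue(j,d)  [fact]
  edge(d,h)  [fact]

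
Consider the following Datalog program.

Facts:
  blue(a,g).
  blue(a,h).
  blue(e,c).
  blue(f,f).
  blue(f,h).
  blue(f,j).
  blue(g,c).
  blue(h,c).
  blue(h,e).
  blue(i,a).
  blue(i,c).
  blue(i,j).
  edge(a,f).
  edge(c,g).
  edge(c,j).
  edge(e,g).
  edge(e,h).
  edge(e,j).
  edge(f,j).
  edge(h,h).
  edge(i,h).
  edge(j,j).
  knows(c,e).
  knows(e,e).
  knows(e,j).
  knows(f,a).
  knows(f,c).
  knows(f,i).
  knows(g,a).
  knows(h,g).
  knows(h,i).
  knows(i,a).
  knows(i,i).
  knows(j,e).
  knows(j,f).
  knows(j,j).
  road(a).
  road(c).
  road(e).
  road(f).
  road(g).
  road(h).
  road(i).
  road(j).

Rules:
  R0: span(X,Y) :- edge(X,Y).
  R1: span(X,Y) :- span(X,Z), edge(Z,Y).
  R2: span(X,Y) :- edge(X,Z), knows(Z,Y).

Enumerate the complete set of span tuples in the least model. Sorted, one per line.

round 1: derive span(a,f) via R0 from edge(a,f)
round 1: derive span(c,g) via R0 from edge(c,g)
round 1: derive span(c,j) via R0 from edge(c,j)
round 1: derive span(e,g) via R0 from edge(e,g)
round 1: derive span(e,h) via R0 from edge(e,h)
round 1: derive span(e,j) via R0 from edge(e,j)
round 1: derive span(f,j) via R0 from edge(f,j)
round 1: derive span(h,h) via R0 from edge(h,h)
round 1: derive span(i,h) via R0 from edge(i,h)
round 1: derive span(j,j) via R0 from edge(j,j)
round 1: derive span(a,a) via R2 from edge(a,f), knows(f,a)
round 1: derive span(a,c) via R2 from edge(a,f), knows(f,c)
round 1: derive span(a,i) via R2 from edge(a,f), knows(f,i)
round 1: derive span(c,a) via R2 from edge(c,g), knows(g,a)
round 1: derive span(c,e) via R2 from edge(c,j), knows(j,e)
round 1: derive span(c,f) via R2 from edge(c,j), knows(j,f)
round 1: derive span(e,a) via R2 from edge(e,g), knows(g,a)
round 1: derive span(e,e) via R2 from edge(e,j), knows(j,e)
round 1: derive span(e,f) via R2 from edge(e,j), knows(j,f)
round 1: derive span(e,i) via R2 from edge(e,h), knows(h,i)
round 1: derive span(f,e) via R2 from edge(f,j), knows(j,e)
round 1: derive span(f,f) via R2 from edge(f,j), knows(j,f)
round 1: derive span(h,g) via R2 from edge(h,h), knows(h,g)
round 1: derive span(h,i) via R2 from edge(h,h), knows(h,i)
round 1: derive span(i,g) via R2 from edge(i,h), knows(h,g)
round 1: derive span(i,i) via R2 from edge(i,h), knows(h,i)
round 1: derive span(j,e) via R2 from edge(j,j), knows(j,e)
round 1: derive span(j,f) via R2 from edge(j,j), knows(j,f)
round 2: derive span(a,g) via R1 from span(a,c), edge(c,g)
round 2: derive span(a,h) via R1 from span(a,i), edge(i,h)
round 2: derive span(a,j) via R1 from span(a,c), edge(c,j)
round 2: derive span(c,h) via R1 from span(c,e), edge(e,h)
round 2: derive span(f,g) via R1 from span(f,e), edge(e,g)
round 2: derive span(f,h) via R1 from span(f,e), edge(e,h)
round 2: derive span(j,g) via R1 from span(j,e), edge(e,g)
round 2: derive span(j,h) via R1 from span(j,e), edge(e,h)

span(a,a)
span(a,c)
span(a,f)
span(a,g)
span(a,h)
span(a,i)
span(a,j)
span(c,a)
span(c,e)
span(c,f)
span(c,g)
span(c,h)
span(c,j)
span(e,a)
span(e,e)
span(e,f)
span(e,g)
span(e,h)
span(e,i)
span(e,j)
span(f,e)
span(f,f)
span(f,g)
span(f,h)
span(f,j)
span(h,g)
span(h,h)
span(h,i)
span(i,g)
span(i,h)
span(i,i)
span(j,e)
span(j,f)
span(j,g)
span(j,h)
span(j,j)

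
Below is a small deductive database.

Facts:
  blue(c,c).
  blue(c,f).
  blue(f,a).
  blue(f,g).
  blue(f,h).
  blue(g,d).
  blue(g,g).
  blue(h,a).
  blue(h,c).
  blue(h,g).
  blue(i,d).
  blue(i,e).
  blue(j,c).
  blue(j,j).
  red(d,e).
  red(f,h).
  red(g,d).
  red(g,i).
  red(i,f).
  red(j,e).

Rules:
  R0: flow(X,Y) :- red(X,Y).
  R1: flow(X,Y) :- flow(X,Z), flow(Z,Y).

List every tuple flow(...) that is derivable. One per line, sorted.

round 1: derive flow(d,e) via R0 from red(d,e)
round 1: derive flow(f,h) via R0 from red(f,h)
round 1: derive flow(g,d) via R0 from red(g,d)
round 1: derive flow(g,i) via R0 from red(g,i)
round 1: derive flow(i,f) via R0 from red(i,f)
round 1: derive flow(j,e) via R0 from red(j,e)
round 2: derive flow(g,e) via R1 from flow(g,d), flow(d,e)
round 2: derive flow(g,f) via R1 from flow(g,i), flow(i,f)
round 2: derive flow(i,h) via R1 from flow(i,f), flow(f,h)
round 3: derive flow(g,h) via R1 from flow(g,f), flow(f,h)

flow(d,e)
flow(f,h)
flow(g,d)
flow(g,e)
flow(g,f)
flow(g,h)
flow(g,i)
flow(i,f)
flow(i,h)
flow(j,e)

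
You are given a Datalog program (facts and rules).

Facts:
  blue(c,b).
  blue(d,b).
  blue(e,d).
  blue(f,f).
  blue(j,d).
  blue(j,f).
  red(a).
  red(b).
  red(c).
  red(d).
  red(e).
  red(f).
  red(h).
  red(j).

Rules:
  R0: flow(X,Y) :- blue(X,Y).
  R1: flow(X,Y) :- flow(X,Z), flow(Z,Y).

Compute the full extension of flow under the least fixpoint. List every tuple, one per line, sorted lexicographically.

flow(c,b)
flow(d,b)
flow(e,b)
flow(e,d)
flow(f,f)
flow(j,b)
flow(j,d)
flow(j,f)

round 1: derive flow(c,b) via R0 from blue(c,b)
round 1: derive flow(d,b) via R0 from blue(d,b)
round 1: derive flow(e,d) via R0 from blue(e,d)
round 1: derive flow(f,f) via R0 from blue(f,f)
round 1: derive flow(j,d) via R0 from blue(j,d)
round 1: derive flow(j,f) via R0 from blue(j,f)
round 2: derive flow(e,b) via R1 from flow(e,d), flow(d,b)
round 2: derive flow(j,b) via R1 from flow(j,d), flow(d,b)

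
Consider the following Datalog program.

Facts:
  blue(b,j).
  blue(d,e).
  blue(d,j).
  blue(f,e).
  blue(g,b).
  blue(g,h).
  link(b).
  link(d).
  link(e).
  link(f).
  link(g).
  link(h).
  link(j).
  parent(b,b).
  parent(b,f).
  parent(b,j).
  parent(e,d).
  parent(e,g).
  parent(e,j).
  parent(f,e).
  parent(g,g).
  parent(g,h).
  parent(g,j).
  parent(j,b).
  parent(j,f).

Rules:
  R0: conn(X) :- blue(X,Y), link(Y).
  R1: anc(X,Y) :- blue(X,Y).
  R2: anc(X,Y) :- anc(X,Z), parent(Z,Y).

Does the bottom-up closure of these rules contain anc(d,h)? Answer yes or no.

yes

round 1: derive anc(b,j) via R1 from blue(b,j)
round 1: derive anc(d,e) via R1 from blue(d,e)
round 1: derive anc(d,j) via R1 from blue(d,j)
round 1: derive anc(f,e) via R1 from blue(f,e)
round 1: derive anc(g,b) via R1 from blue(g,b)
round 1: derive anc(g,h) via R1 from blue(g,h)
round 2: derive anc(b,b) via R2 from anc(b,j), parent(j,b)
round 2: derive anc(b,f) via R2 from anc(b,j), parent(j,f)
round 2: derive anc(d,b) via R2 from anc(d,j), parent(j,b)
round 2: derive anc(d,d) via R2 from anc(d,e), parent(e,d)
round 2: derive anc(d,f) via R2 from anc(d,j), parent(j,f)
round 2: derive anc(d,g) via R2 from anc(d,e), parent(e,g)
round 2: derive anc(f,d) via R2 from anc(f,e), parent(e,d)
round 2: derive anc(f,g) via R2 from anc(f,e), parent(e,g)
round 2: derive anc(f,j) via R2 from anc(f,e), parent(e,j)
round 2: derive anc(g,f) via R2 from anc(g,b), parent(b,f)
round 2: derive anc(g,j) via R2 from anc(g,b), parent(b,j)
round 3: derive anc(b,e) via R2 from anc(b,f), parent(f,e)
round 3: derive anc(d,h) via R2 from anc(d,g), parent(g,h)
round 3: derive anc(f,b) via R2 from anc(f,j), parent(j,b)
round 3: derive anc(f,f) via R2 from anc(f,j), parent(j,f)
round 3: derive anc(f,h) via R2 from anc(f,g), parent(g,h)
round 3: derive anc(g,e) via R2 from anc(g,f), parent(f,e)
round 4: derive anc(b,d) via R2 from anc(b,e), parent(e,d)
round 4: derive anc(b,g) via R2 from anc(b,e), parent(e,g)
round 4: derive anc(g,d) via R2 from anc(g,e), parent(e,d)
round 4: derive anc(g,g) via R2 from anc(g,e), parent(e,g)
round 5: derive anc(b,h) via R2 from anc(b,g), parent(g,h)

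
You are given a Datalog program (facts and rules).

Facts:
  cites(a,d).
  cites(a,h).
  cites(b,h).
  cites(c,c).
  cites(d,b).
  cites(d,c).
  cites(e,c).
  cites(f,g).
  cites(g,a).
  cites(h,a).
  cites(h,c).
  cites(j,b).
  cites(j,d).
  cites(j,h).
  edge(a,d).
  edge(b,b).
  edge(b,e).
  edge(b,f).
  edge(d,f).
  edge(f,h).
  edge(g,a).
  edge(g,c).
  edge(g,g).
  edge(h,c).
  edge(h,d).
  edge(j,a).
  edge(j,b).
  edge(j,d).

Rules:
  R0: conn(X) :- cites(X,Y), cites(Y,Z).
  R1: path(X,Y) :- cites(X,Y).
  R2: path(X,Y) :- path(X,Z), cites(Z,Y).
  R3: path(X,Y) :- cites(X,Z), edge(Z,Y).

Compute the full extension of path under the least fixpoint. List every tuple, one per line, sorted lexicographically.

round 1: derive path(a,d) via R1 from cites(a,d)
round 1: derive path(a,h) via R1 from cites(a,h)
round 1: derive path(b,h) via R1 from cites(b,h)
round 1: derive path(c,c) via R1 from cites(c,c)
round 1: derive path(d,b) via R1 from cites(d,b)
round 1: derive path(d,c) via R1 from cites(d,c)
round 1: derive path(e,c) via R1 from cites(e,c)
round 1: derive path(f,g) via R1 from cites(f,g)
round 1: derive path(g,a) via R1 from cites(g,a)
round 1: derive path(h,a) via R1 from cites(h,a)
round 1: derive path(h,c) via R1 from cites(h,c)
round 1: derive path(j,b) via R1 from cites(j,b)
round 1: derive path(j,d) via R1 from cites(j,d)
round 1: derive path(j,h) via R1 from cites(j,h)
round 1: derive path(a,c) via R3 from cites(a,h), edge(h,c)
round 1: derive path(a,f) via R3 from cites(a,d), edge(d,f)
round 1: derive path(b,c) via R3 from cites(b,h), edge(h,c)
round 1: derive path(b,d) via R3 from cites(b,h), edge(h,d)
round 1: derive path(d,e) via R3 from cites(d,b), edge(b,e)
round 1: derive path(d,f) via R3 from cites(d,b), edge(b,f)
round 1: derive path(f,a) via R3 from cites(f,g), edge(g,a)
round 1: derive path(f,c) via R3 from cites(f,g), edge(g,c)
round 1: derive path(g,d) via R3 from cites(g,a), edge(a,d)
round 1: derive path(h,d) via R3 from cites(h,a), edge(a,d)
round 1: derive path(j,c) via R3 from cites(j,h), edge(h,c)
round 1: derive path(j,e) via R3 from cites(j,b), edge(b,e)
round 1: derive path(j,f) via R3 from cites(j,b), edge(b,f)
round 2: derive path(a,a) via R2 from path(a,h), cites(h,a)
round 2: derive path(a,b) via R2 from path(a,d), cites(d,b)
round 2: derive path(a,g) via R2 from path(a,f), cites(f,g)
round 2: derive path(b,a) via R2 from path(b,h), cites(h,a)
round 2: derive path(b,b) via R2 from path(b,d), cites(d,b)
round 2: derive path(d,g) via R2 from path(d,f), cites(f,g)
round 2: derive path(d,h) via R2 from path(d,b), cites(b,h)
round 2: derive path(f,d) via R2 from path(f,a), cites(a,d)
round 2: derive path(f,h) via R2 from path(f,a), cites(a,h)
round 2: derive path(g,b) via R2 from path(g,d), cites(d,b)
round 2: derive path(g,c) via R2 from path(g,d), cites(d,c)
round 2: derive path(g,h) via R2 from path(g,a), cites(a,h)
round 2: derive path(h,b) via R2 from path(h,d), cites(d,b)
round 2: derive path(h,h) via R2 from path(h,a), cites(a,h)
round 2: derive path(j,a) via R2 from path(j,h), cites(h,a)
round 2: derive path(j,g) via R2 from path(j,f), cites(f,g)
round 3: derive path(d,a) via R2 from path(d,g), cites(g,a)
round 3: derive path(f,b) via R2 from path(f,d), cites(d,b)
round 4: derive path(d,d) via R2 from path(d,a), cites(a,d)

path(a,a)
path(a,b)
path(a,c)
path(a,d)
path(a,f)
path(a,g)
path(a,h)
path(b,a)
path(b,b)
path(b,c)
path(b,d)
path(b,h)
path(c,c)
path(d,a)
path(d,b)
path(d,c)
path(d,d)
path(d,e)
path(d,f)
path(d,g)
path(d,h)
path(e,c)
path(f,a)
path(f,b)
path(f,c)
path(f,d)
path(f,g)
path(f,h)
path(g,a)
path(g,b)
path(g,c)
path(g,d)
path(g,h)
path(h,a)
path(h,b)
path(h,c)
path(h,d)
path(h,h)
path(j,a)
path(j,b)
path(j,c)
path(j,d)
path(j,e)
path(j,f)
path(j,g)
path(j,h)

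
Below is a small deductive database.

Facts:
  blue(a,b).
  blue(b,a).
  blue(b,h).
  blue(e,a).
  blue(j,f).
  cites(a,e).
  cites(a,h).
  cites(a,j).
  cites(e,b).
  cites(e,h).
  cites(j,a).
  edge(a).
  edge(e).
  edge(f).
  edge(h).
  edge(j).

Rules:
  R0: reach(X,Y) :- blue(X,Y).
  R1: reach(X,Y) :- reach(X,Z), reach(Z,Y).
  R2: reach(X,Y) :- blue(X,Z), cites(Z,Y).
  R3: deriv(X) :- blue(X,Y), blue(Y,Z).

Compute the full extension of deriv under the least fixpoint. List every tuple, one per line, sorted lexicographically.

round 1: derive deriv(a) via R3 from blue(a,b), blue(b,a)
round 1: derive deriv(b) via R3 from blue(b,a), blue(a,b)
round 1: derive deriv(e) via R3 from blue(e,a), blue(a,b)

deriv(a)
deriv(b)
deriv(e)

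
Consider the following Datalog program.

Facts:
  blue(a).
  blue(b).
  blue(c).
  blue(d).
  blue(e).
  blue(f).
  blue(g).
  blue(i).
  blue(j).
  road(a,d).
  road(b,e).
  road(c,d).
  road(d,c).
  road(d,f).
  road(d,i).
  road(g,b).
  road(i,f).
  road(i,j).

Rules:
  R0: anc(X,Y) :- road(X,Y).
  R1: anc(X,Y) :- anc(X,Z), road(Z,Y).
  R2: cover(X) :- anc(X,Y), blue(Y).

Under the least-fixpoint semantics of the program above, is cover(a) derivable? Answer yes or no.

round 1: derive anc(a,d) via R0 from road(a,d)
round 1: derive anc(b,e) via R0 from road(b,e)
round 1: derive anc(c,d) via R0 from road(c,d)
round 1: derive anc(d,c) via R0 from road(d,c)
round 1: derive anc(d,f) via R0 from road(d,f)
round 1: derive anc(d,i) via R0 from road(d,i)
round 1: derive anc(g,b) via R0 from road(g,b)
round 1: derive anc(i,f) via R0 from road(i,f)
round 1: derive anc(i,j) via R0 from road(i,j)
round 2: derive anc(a,c) via R1 from anc(a,d), road(d,c)
round 2: derive anc(a,f) via R1 from anc(a,d), road(d,f)
round 2: derive anc(a,i) via R1 from anc(a,d), road(d,i)
round 2: derive anc(c,c) via R1 from anc(c,d), road(d,c)
round 2: derive anc(c,f) via R1 from anc(c,d), road(d,f)
round 2: derive anc(c,i) via R1 from anc(c,d), road(d,i)
round 2: derive anc(d,d) via R1 from anc(d,c), road(c,d)
round 2: derive anc(d,j) via R1 from anc(d,i), road(i,j)
round 2: derive anc(g,e) via R1 from anc(g,b), road(b,e)
round 2: derive cover(a) via R2 from anc(a,d), blue(d)
round 2: derive cover(b) via R2 from anc(b,e), blue(e)
round 2: derive cover(c) via R2 from anc(c,d), blue(d)
round 2: derive cover(d) via R2 from anc(d,c), blue(c)
round 2: derive cover(g) via R2 from anc(g,b), blue(b)
round 2: derive cover(i) via R2 from anc(i,f), blue(f)
round 3: derive anc(a,j) via R1 from anc(a,i), road(i,j)
round 3: derive anc(c,j) via R1 from anc(c,i), road(i,j)

yes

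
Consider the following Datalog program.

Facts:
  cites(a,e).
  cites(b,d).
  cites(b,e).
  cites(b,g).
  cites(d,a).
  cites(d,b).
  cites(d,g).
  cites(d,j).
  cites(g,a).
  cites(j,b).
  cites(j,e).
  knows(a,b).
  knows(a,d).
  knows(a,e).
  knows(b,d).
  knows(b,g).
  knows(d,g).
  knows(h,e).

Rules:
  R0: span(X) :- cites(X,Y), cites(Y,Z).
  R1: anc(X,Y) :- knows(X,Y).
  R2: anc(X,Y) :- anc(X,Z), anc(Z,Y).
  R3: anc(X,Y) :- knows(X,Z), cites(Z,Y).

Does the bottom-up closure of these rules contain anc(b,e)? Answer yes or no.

yes

round 1: derive anc(a,b) via R1 from knows(a,b)
round 1: derive anc(a,d) via R1 from knows(a,d)
round 1: derive anc(a,e) via R1 from knows(a,e)
round 1: derive anc(b,d) via R1 from knows(b,d)
round 1: derive anc(b,g) via R1 from knows(b,g)
round 1: derive anc(d,g) via R1 from knows(d,g)
round 1: derive anc(h,e) via R1 from knows(h,e)
round 1: derive anc(a,a) via R3 from knows(a,d), cites(d,a)
round 1: derive anc(a,g) via R3 from knows(a,b), cites(b,g)
round 1: derive anc(a,j) via R3 from knows(a,d), cites(d,j)
round 1: derive anc(b,a) via R3 from knows(b,d), cites(d,a)
round 1: derive anc(b,b) via R3 from knows(b,d), cites(d,b)
round 1: derive anc(b,j) via R3 from knows(b,d), cites(d,j)
round 1: derive anc(d,a) via R3 from knows(d,g), cites(g,a)
round 2: derive anc(b,e) via R2 from anc(b,a), anc(a,e)
round 2: derive anc(d,b) via R2 from anc(d,a), anc(a,b)
round 2: derive anc(d,d) via R2 from anc(d,a), anc(a,d)
round 2: derive anc(d,e) via R2 from anc(d,a), anc(a,e)
round 2: derive anc(d,j) via R2 from anc(d,a), anc(a,j)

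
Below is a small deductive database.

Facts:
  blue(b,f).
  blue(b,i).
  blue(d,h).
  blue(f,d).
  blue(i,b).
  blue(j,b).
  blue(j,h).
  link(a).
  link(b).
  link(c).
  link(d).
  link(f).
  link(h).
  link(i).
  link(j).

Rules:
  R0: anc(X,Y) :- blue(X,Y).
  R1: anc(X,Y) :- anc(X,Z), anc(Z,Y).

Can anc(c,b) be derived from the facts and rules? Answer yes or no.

no

round 1: derive anc(b,f) via R0 from blue(b,f)
round 1: derive anc(b,i) via R0 from blue(b,i)
round 1: derive anc(d,h) via R0 from blue(d,h)
round 1: derive anc(f,d) via R0 from blue(f,d)
round 1: derive anc(i,b) via R0 from blue(i,b)
round 1: derive anc(j,b) via R0 from blue(j,b)
round 1: derive anc(j,h) via R0 from blue(j,h)
round 2: derive anc(b,b) via R1 from anc(b,i), anc(i,b)
round 2: derive anc(b,d) via R1 from anc(b,f), anc(f,d)
round 2: derive anc(f,h) via R1 from anc(f,d), anc(d,h)
round 2: derive anc(i,f) via R1 from anc(i,b), anc(b,f)
round 2: derive anc(i,i) via R1 from anc(i,b), anc(b,i)
round 2: derive anc(j,f) via R1 from anc(j,b), anc(b,f)
round 2: derive anc(j,i) via R1 from anc(j,b), anc(b,i)
round 3: derive anc(b,h) via R1 from anc(b,d), anc(d,h)
round 3: derive anc(i,d) via R1 from anc(i,b), anc(b,d)
round 3: derive anc(i,h) via R1 from anc(i,f), anc(f,h)
round 3: derive anc(j,d) via R1 from anc(j,b), anc(b,d)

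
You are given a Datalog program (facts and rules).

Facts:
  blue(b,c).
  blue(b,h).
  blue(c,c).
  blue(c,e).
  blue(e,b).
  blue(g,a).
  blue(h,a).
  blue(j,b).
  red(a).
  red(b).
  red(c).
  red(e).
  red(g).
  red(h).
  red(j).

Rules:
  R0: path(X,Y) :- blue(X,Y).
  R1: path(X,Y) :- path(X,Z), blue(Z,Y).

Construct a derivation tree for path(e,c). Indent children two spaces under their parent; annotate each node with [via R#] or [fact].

path(e,c)  [via R1]
  path(e,b)  [via R0]
    blue(e,b)  [fact]
  blue(b,c)  [fact]

round 1: derive path(b,c) via R0 from blue(b,c)
round 1: derive path(b,h) via R0 from blue(b,h)
round 1: derive path(c,c) via R0 from blue(c,c)
round 1: derive path(c,e) via R0 from blue(c,e)
round 1: derive path(e,b) via R0 from blue(e,b)
round 1: derive path(g,a) via R0 from blue(g,a)
round 1: derive path(h,a) via R0 from blue(h,a)
round 1: derive path(j,b) via R0 from blue(j,b)
round 2: derive path(b,a) via R1 from path(b,h), blue(h,a)
round 2: derive path(b,e) via R1 from path(b,c), blue(c,e)
round 2: derive path(c,b) via R1 from path(c,e), blue(e,b)
round 2: derive path(e,c) via R1 from path(e,b), blue(b,c)
round 2: derive path(e,h) via R1 from path(e,b), blue(b,h)
round 2: derive path(j,c) via R1 from path(j,b), blue(b,c)
round 2: derive path(j,h) via R1 from path(j,b), blue(b,h)
round 3: derive path(b,b) via R1 from path(b,e), blue(e,b)
round 3: derive path(c,h) via R1 from path(c,b), blue(b,h)
round 3: derive path(e,a) via R1 from path(e,h), blue(h,a)
round 3: derive path(e,e) via R1 from path(e,c), blue(c,e)
round 3: derive path(j,a) via R1 from path(j,h), blue(h,a)
round 3: derive path(j,e) via R1 from path(j,c), blue(c,e)
round 4: derive path(c,a) via R1 from path(c,h), blue(h,a)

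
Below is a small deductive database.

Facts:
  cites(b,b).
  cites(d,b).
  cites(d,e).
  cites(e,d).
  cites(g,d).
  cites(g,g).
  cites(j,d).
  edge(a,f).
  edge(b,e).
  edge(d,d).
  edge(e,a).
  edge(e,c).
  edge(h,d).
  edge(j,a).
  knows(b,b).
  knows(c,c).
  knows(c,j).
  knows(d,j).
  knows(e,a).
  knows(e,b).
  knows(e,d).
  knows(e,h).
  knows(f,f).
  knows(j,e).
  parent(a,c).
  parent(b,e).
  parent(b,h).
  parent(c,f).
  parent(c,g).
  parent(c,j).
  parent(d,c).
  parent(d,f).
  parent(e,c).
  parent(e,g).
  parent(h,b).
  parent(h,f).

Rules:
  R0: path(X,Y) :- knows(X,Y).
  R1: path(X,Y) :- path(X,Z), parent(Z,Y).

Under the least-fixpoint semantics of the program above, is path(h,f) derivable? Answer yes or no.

no

round 1: derive path(b,b) via R0 from knows(b,b)
round 1: derive path(c,c) via R0 from knows(c,c)
round 1: derive path(c,j) via R0 from knows(c,j)
round 1: derive path(d,j) via R0 from knows(d,j)
round 1: derive path(e,a) via R0 from knows(e,a)
round 1: derive path(e,b) via R0 from knows(e,b)
round 1: derive path(e,d) via R0 from knows(e,d)
round 1: derive path(e,h) via R0 from knows(e,h)
round 1: derive path(f,f) via R0 from knows(f,f)
round 1: derive path(j,e) via R0 from knows(j,e)
round 2: derive path(b,e) via R1 from path(b,b), parent(b,e)
round 2: derive path(b,h) via R1 from path(b,b), parent(b,h)
round 2: derive path(c,f) via R1 from path(c,c), parent(c,f)
round 2: derive path(c,g) via R1 from path(c,c), parent(c,g)
round 2: derive path(e,c) via R1 from path(e,a), parent(a,c)
round 2: derive path(e,e) via R1 from path(e,b), parent(b,e)
round 2: derive path(e,f) via R1 from path(e,d), parent(d,f)
round 2: derive path(j,c) via R1 from path(j,e), parent(e,c)
round 2: derive path(j,g) via R1 from path(j,e), parent(e,g)
round 3: derive path(b,c) via R1 from path(b,e), parent(e,c)
round 3: derive path(b,f) via R1 from path(b,h), parent(h,f)
round 3: derive path(b,g) via R1 from path(b,e), parent(e,g)
round 3: derive path(e,g) via R1 from path(e,c), parent(c,g)
round 3: derive path(e,j) via R1 from path(e,c), parent(c,j)
round 3: derive path(j,f) via R1 from path(j,c), parent(c,f)
round 3: derive path(j,j) via R1 from path(j,c), parent(c,j)
round 4: derive path(b,j) via R1 from path(b,c), parent(c,j)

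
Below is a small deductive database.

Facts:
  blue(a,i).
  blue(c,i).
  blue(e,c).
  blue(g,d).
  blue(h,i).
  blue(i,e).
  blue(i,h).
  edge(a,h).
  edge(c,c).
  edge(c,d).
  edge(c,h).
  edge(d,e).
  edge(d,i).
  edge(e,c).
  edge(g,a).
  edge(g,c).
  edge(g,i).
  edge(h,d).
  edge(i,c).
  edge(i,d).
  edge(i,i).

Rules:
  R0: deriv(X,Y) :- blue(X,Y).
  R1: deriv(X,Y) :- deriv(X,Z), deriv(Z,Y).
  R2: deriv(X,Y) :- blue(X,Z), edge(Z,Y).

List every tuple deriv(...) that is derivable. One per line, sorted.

deriv(a,c)
deriv(a,d)
deriv(a,e)
deriv(a,h)
deriv(a,i)
deriv(c,c)
deriv(c,d)
deriv(c,e)
deriv(c,h)
deriv(c,i)
deriv(e,c)
deriv(e,d)
deriv(e,e)
deriv(e,h)
deriv(e,i)
deriv(g,c)
deriv(g,d)
deriv(g,e)
deriv(g,h)
deriv(g,i)
deriv(h,c)
deriv(h,d)
deriv(h,e)
deriv(h,h)
deriv(h,i)
deriv(i,c)
deriv(i,d)
deriv(i,e)
deriv(i,h)
deriv(i,i)

round 1: derive deriv(a,i) via R0 from blue(a,i)
round 1: derive deriv(c,i) via R0 from blue(c,i)
round 1: derive deriv(e,c) via R0 from blue(e,c)
round 1: derive deriv(g,d) via R0 from blue(g,d)
round 1: derive deriv(h,i) via R0 from blue(h,i)
round 1: derive deriv(i,e) via R0 from blue(i,e)
round 1: derive deriv(i,h) via R0 from blue(i,h)
round 1: derive deriv(a,c) via R2 from blue(a,i), edge(i,c)
round 1: derive deriv(a,d) via R2 from blue(a,i), edge(i,d)
round 1: derive deriv(c,c) via R2 from blue(c,i), edge(i,c)
round 1: derive deriv(c,d) via R2 from blue(c,i), edge(i,d)
round 1: derive deriv(e,d) via R2 from blue(e,c), edge(c,d)
round 1: derive deriv(e,h) via R2 from blue(e,c), edge(c,h)
round 1: derive deriv(g,e) via R2 from blue(g,d), edge(d,e)
round 1: derive deriv(g,i) via R2 from blue(g,d), edge(d,i)
round 1: derive deriv(h,c) via R2 from blue(h,i), edge(i,c)
round 1: derive deriv(h,d) via R2 from blue(h,i), edge(i,d)
round 1: derive deriv(i,c) via R2 from blue(i,e), edge(e,c)
round 1: derive deriv(i,d) via R2 from blue(i,h), edge(h,d)
round 2: derive deriv(a,e) via R1 from deriv(a,i), deriv(i,e)
round 2: derive deriv(a,h) via R1 from deriv(a,i), deriv(i,h)
round 2: derive deriv(c,e) via R1 from deriv(c,i), deriv(i,e)
round 2: derive deriv(c,h) via R1 from deriv(c,i), deriv(i,h)
round 2: derive deriv(e,i) via R1 from deriv(e,c), deriv(c,i)
round 2: derive deriv(g,c) via R1 from deriv(g,e), deriv(e,c)
round 2: derive deriv(g,h) via R1 from deriv(g,e), deriv(e,h)
round 2: derive deriv(h,e) via R1 from deriv(h,i), deriv(i,e)
round 2: derive deriv(h,h) via R1 from deriv(h,i), deriv(i,h)
round 2: derive deriv(i,i) via R1 from deriv(i,c), deriv(c,i)
round 3: derive deriv(e,e) via R1 from deriv(e,c), deriv(c,e)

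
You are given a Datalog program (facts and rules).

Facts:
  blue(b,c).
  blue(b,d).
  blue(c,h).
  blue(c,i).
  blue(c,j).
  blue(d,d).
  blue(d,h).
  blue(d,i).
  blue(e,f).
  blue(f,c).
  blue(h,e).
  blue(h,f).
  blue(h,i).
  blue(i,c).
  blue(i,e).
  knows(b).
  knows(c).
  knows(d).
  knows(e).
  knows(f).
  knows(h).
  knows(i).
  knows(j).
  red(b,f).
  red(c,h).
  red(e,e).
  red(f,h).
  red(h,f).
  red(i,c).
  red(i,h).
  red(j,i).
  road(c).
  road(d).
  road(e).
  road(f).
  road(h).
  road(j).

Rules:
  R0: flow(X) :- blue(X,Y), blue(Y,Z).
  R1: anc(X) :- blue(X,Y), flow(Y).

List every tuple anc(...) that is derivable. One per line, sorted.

round 1: derive flow(b) via R0 from blue(b,c), blue(c,h)
round 1: derive flow(c) via R0 from blue(c,h), blue(h,e)
round 1: derive flow(d) via R0 from blue(d,d), blue(d,d)
round 1: derive flow(e) via R0 from blue(e,f), blue(f,c)
round 1: derive flow(f) via R0 from blue(f,c), blue(c,h)
round 1: derive flow(h) via R0 from blue(h,e), blue(e,f)
round 1: derive flow(i) via R0 from blue(i,c), blue(c,h)
round 2: derive anc(b) via R1 from blue(b,c), flow(c)
round 2: derive anc(c) via R1 from blue(c,h), flow(h)
round 2: derive anc(d) via R1 from blue(d,d), flow(d)
round 2: derive anc(e) via R1 from blue(e,f), flow(f)
round 2: derive anc(f) via R1 from blue(f,c), flow(c)
round 2: derive anc(h) via R1 from blue(h,e), flow(e)
round 2: derive anc(i) via R1 from blue(i,c), flow(c)

anc(b)
anc(c)
anc(d)
anc(e)
anc(f)
anc(h)
anc(i)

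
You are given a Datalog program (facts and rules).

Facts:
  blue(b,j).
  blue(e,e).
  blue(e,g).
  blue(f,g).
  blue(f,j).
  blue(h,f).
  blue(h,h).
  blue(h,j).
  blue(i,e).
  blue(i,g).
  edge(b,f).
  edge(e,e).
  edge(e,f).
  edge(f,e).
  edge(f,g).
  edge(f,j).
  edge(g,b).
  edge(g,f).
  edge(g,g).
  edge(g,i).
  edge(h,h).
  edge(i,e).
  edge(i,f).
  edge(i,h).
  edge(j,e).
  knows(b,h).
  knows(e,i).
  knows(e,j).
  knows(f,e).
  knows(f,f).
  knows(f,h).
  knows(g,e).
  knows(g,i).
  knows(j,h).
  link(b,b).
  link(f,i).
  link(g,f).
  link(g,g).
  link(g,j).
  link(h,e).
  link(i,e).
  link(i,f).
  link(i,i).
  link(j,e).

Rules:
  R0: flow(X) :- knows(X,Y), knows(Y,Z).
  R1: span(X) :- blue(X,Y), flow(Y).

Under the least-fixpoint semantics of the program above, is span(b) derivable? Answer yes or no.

no

round 1: derive flow(e) via R0 from knows(e,j), knows(j,h)
round 1: derive flow(f) via R0 from knows(f,e), knows(e,i)
round 1: derive flow(g) via R0 from knows(g,e), knows(e,i)
round 2: derive span(e) via R1 from blue(e,e), flow(e)
round 2: derive span(f) via R1 from blue(f,g), flow(g)
round 2: derive span(h) via R1 from blue(h,f), flow(f)
round 2: derive span(i) via R1 from blue(i,e), flow(e)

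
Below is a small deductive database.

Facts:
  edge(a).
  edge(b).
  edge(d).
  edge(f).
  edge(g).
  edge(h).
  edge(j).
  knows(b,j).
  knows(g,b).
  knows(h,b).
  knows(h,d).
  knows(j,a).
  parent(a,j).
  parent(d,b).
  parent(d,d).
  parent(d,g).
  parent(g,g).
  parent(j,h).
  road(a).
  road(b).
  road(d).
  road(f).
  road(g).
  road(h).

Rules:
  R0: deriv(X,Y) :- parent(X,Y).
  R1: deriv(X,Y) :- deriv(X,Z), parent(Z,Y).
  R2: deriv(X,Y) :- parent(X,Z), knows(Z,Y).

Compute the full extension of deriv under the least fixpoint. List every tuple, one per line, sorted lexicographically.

round 1: derive deriv(a,j) via R0 from parent(a,j)
round 1: derive deriv(d,b) via R0 from parent(d,b)
round 1: derive deriv(d,d) via R0 from parent(d,d)
round 1: derive deriv(d,g) via R0 from parent(d,g)
round 1: derive deriv(g,g) via R0 from parent(g,g)
round 1: derive deriv(j,h) via R0 from parent(j,h)
round 1: derive deriv(a,a) via R2 from parent(a,j), knows(j,a)
round 1: derive deriv(d,j) via R2 from parent(d,b), knows(b,j)
round 1: derive deriv(g,b) via R2 from parent(g,g), knows(g,b)
round 1: derive deriv(j,b) via R2 from parent(j,h), knows(h,b)
round 1: derive deriv(j,d) via R2 from parent(j,h), knows(h,d)
round 2: derive deriv(a,h) via R1 from deriv(a,j), parent(j,h)
round 2: derive deriv(d,h) via R1 from deriv(d,j), parent(j,h)
round 2: derive deriv(j,g) via R1 from deriv(j,d), parent(d,g)

deriv(a,a)
deriv(a,h)
deriv(a,j)
deriv(d,b)
deriv(d,d)
deriv(d,g)
deriv(d,h)
deriv(d,j)
deriv(g,b)
deriv(g,g)
deriv(j,b)
deriv(j,d)
deriv(j,g)
deriv(j,h)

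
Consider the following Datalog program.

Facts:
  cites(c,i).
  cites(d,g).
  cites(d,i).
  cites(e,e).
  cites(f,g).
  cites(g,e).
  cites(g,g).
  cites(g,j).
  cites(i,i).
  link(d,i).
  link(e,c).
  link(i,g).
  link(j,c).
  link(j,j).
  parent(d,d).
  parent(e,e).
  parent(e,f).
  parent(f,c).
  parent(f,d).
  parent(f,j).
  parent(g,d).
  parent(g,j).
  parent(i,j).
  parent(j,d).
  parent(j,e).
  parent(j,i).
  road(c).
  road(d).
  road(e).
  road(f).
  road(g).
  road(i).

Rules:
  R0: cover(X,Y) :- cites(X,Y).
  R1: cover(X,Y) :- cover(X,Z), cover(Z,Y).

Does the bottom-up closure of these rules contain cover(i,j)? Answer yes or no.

no

round 1: derive cover(c,i) via R0 from cites(c,i)
round 1: derive cover(d,g) via R0 from cites(d,g)
round 1: derive cover(d,i) via R0 from cites(d,i)
round 1: derive cover(e,e) via R0 from cites(e,e)
round 1: derive cover(f,g) via R0 from cites(f,g)
round 1: derive cover(g,e) via R0 from cites(g,e)
round 1: derive cover(g,g) via R0 from cites(g,g)
round 1: derive cover(g,j) via R0 from cites(g,j)
round 1: derive cover(i,i) via R0 from cites(i,i)
round 2: derive cover(d,e) via R1 from cover(d,g), cover(g,e)
round 2: derive cover(d,j) via R1 from cover(d,g), cover(g,j)
round 2: derive cover(f,e) via R1 from cover(f,g), cover(g,e)
round 2: derive cover(f,j) via R1 from cover(f,g), cover(g,j)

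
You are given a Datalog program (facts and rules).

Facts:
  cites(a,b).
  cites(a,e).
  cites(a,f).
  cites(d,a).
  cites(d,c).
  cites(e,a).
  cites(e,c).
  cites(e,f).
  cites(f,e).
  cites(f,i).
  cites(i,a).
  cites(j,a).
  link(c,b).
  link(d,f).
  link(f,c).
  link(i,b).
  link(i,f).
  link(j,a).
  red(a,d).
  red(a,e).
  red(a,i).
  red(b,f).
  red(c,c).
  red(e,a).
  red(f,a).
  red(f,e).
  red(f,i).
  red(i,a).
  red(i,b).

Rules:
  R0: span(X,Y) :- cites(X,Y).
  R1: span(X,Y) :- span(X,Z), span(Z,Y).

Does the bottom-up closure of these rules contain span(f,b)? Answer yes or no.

round 1: derive span(a,b) via R0 from cites(a,b)
round 1: derive span(a,e) via R0 from cites(a,e)
round 1: derive span(a,f) via R0 from cites(a,f)
round 1: derive span(d,a) via R0 from cites(d,a)
round 1: derive span(d,c) via R0 from cites(d,c)
round 1: derive span(e,a) via R0 from cites(e,a)
round 1: derive span(e,c) via R0 from cites(e,c)
round 1: derive span(e,f) via R0 from cites(e,f)
round 1: derive span(f,e) via R0 from cites(f,e)
round 1: derive span(f,i) via R0 from cites(f,i)
round 1: derive span(i,a) via R0 from cites(i,a)
round 1: derive span(j,a) via R0 from cites(j,a)
round 2: derive span(a,a) via R1 from span(a,e), span(e,a)
round 2: derive span(a,c) via R1 from span(a,e), span(e,c)
round 2: derive span(a,i) via R1 from span(a,f), span(f,i)
round 2: derive span(d,b) via R1 from span(d,a), span(a,b)
round 2: derive span(d,e) via R1 from span(d,a), span(a,e)
round 2: derive span(d,f) via R1 from span(d,a), span(a,f)
round 2: derive span(e,b) via R1 from span(e,a), span(a,b)
round 2: derive span(e,e) via R1 from span(e,a), span(a,e)
round 2: derive span(e,i) via R1 from span(e,f), span(f,i)
round 2: derive span(f,a) via R1 from span(f,e), span(e,a)
round 2: derive span(f,c) via R1 from span(f,e), span(e,c)
round 2: derive span(f,f) via R1 from span(f,e), span(e,f)
round 2: derive span(i,b) via R1 from span(i,a), span(a,b)
round 2: derive span(i,e) via R1 from span(i,a), span(a,e)
round 2: derive span(i,f) via R1 from span(i,a), span(a,f)
round 2: derive span(j,b) via R1 from span(j,a), span(a,b)
round 2: derive span(j,e) via R1 from span(j,a), span(a,e)
round 2: derive span(j,f) via R1 from span(j,a), span(a,f)
round 3: derive span(d,i) via R1 from span(d,a), span(a,i)
round 3: derive span(f,b) via R1 from span(f,a), span(a,b)
round 3: derive span(i,c) via R1 from span(i,a), span(a,c)
round 3: derive span(i,i) via R1 from span(i,a), span(a,i)
round 3: derive span(j,c) via R1 from span(j,a), span(a,c)
round 3: derive span(j,i) via R1 from span(j,a), span(a,i)

yes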